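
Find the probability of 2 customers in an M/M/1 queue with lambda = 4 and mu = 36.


rho = 4/36; P(n) = (1-rho)*rho^n = (1-4/36)*(4/36)^2 = 0.011

0.011


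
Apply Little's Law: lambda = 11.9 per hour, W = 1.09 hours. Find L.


L = lambda * W = 11.9 * 1.09 = 12.97

12.97


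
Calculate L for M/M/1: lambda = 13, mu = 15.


rho = 13/15; L = rho/(1-rho) = 6.5

6.5


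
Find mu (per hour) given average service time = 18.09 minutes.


mu = 60 / avg_service_time = 60 / 18.09 = 3.32 per hour

3.32 per hour


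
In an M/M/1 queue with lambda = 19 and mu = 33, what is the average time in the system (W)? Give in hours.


W = 1/(mu - lambda) = 1/(33 - 19) = 0.0714 hours

0.0714 hours


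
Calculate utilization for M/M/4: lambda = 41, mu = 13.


rho = lambda/(c*mu) = 41/(4*13) = 0.7885

0.7885


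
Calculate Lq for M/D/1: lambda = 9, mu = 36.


M/D/1: Lq = rho^2 / (2*(1-rho)) where rho = 9/36; Lq = 0.04

0.04


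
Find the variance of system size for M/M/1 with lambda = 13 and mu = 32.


rho = 13/32; Var(N) = rho/(1-rho)^2 = 1.15

1.15


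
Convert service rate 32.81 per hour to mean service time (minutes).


Mean service time = 60/mu = 60/32.81 = 1.83 minutes

1.83 minutes


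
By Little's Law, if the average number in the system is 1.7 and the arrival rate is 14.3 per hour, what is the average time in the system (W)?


W = L / lambda = 1.7 / 14.3 = 0.1189 hours

0.1189 hours


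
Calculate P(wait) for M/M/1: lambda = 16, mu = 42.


P(wait) = rho = lambda/mu = 16/42 = 0.381

0.381


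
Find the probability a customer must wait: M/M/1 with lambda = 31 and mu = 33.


P(wait) = rho = lambda/mu = 31/33 = 0.9394

0.9394


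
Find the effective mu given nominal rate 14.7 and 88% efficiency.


Effective rate = mu * efficiency = 14.7 * 0.88 = 12.94 per hour

12.94 per hour


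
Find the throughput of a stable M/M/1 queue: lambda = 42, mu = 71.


For a stable queue (lambda < mu), throughput = lambda = 42 per hour

42 per hour


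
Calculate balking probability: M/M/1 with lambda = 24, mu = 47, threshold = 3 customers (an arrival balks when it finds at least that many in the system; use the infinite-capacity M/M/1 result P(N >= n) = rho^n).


P(N >= 3) = rho^3 = (24/47)^3 = 0.1331

0.1331


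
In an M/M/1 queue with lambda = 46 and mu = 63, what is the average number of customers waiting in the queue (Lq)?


rho = 46/63; Lq = rho^2/(1-rho) = 1.98

1.98


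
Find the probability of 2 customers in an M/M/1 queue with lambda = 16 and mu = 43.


rho = 16/43; P(n) = (1-rho)*rho^n = (1-16/43)*(16/43)^2 = 0.0869

0.0869


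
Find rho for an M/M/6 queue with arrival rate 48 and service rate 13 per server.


rho = lambda/(c*mu) = 48/(6*13) = 0.6154

0.6154


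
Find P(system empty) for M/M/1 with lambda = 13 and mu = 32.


P0 = 1 - rho = 1 - 13/32 = 0.5938

0.5938


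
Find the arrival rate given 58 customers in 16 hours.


lambda = total arrivals / time = 58 / 16 = 3.63 per hour

3.63 per hour


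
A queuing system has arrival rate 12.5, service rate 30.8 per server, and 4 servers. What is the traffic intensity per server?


rho = lambda / (c * mu) = 12.5 / (4 * 30.8) = 0.1015

0.1015


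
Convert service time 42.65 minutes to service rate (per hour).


mu = 60 / avg_service_time = 60 / 42.65 = 1.41 per hour

1.41 per hour


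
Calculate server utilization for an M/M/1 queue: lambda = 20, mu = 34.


rho = lambda/mu = 20/34 = 0.5882

0.5882


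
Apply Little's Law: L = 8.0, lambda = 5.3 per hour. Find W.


W = L / lambda = 8.0 / 5.3 = 1.5094 hours

1.5094 hours


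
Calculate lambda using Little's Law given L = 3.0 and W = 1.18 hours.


lambda = L / W = 3.0 / 1.18 = 2.54 per hour

2.54 per hour


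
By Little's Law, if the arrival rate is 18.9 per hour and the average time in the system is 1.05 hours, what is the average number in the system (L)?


L = lambda * W = 18.9 * 1.05 = 19.85

19.85


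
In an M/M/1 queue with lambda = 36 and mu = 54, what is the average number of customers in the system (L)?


rho = 36/54; L = rho/(1-rho) = 2.0

2.0


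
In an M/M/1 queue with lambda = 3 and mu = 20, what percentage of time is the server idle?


Idle fraction = (1 - rho) * 100 = (1 - 3/20) * 100 = 85.0%

85.0%


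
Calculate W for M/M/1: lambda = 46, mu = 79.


W = 1/(mu - lambda) = 1/(79 - 46) = 0.0303 hours

0.0303 hours


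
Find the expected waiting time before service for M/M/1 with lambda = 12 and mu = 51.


rho = 12/51; Wq = rho/(mu - lambda) = 0.006 hours

0.006 hours


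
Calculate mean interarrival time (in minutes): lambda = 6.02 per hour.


Mean interarrival time = 60/lambda = 60/6.02 = 9.97 minutes

9.97 minutes


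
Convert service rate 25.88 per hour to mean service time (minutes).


Mean service time = 60/mu = 60/25.88 = 2.32 minutes

2.32 minutes


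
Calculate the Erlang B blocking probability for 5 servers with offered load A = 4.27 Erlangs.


B(N,A) = (A^N/N!) / sum(A^k/k!, k=0..N) with N=5, A=4.27 = 0.223

0.223


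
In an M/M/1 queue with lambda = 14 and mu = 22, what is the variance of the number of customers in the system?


rho = 14/22; Var(N) = rho/(1-rho)^2 = 4.81

4.81


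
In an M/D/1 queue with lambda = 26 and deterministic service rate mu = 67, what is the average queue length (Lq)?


M/D/1: Lq = rho^2 / (2*(1-rho)) where rho = 26/67; Lq = 0.12

0.12


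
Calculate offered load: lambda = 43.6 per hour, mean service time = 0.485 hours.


Offered load a = lambda * E[S] = 43.6 * 0.485 = 21.15 Erlangs

21.15 Erlangs


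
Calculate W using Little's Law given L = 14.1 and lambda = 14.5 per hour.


W = L / lambda = 14.1 / 14.5 = 0.9724 hours

0.9724 hours


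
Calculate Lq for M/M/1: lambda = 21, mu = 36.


rho = 21/36; Lq = rho^2/(1-rho) = 0.82

0.82


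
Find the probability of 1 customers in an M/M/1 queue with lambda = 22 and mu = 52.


rho = 22/52; P(n) = (1-rho)*rho^n = (1-22/52)*(22/52)^1 = 0.2441

0.2441


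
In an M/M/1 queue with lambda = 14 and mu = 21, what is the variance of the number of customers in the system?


rho = 14/21; Var(N) = rho/(1-rho)^2 = 6.0

6.0


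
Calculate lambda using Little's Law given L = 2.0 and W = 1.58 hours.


lambda = L / W = 2.0 / 1.58 = 1.27 per hour

1.27 per hour


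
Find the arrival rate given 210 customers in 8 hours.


lambda = total arrivals / time = 210 / 8 = 26.25 per hour

26.25 per hour


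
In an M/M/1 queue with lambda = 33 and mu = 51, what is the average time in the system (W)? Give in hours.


W = 1/(mu - lambda) = 1/(51 - 33) = 0.0556 hours

0.0556 hours


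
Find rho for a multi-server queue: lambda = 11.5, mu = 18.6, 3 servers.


rho = lambda / (c * mu) = 11.5 / (3 * 18.6) = 0.2061

0.2061


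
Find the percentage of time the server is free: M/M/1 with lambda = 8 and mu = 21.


Idle fraction = (1 - rho) * 100 = (1 - 8/21) * 100 = 61.9%

61.9%


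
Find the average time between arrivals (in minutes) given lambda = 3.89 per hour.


Mean interarrival time = 60/lambda = 60/3.89 = 15.42 minutes

15.42 minutes


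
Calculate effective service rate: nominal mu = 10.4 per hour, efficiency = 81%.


Effective rate = mu * efficiency = 10.4 * 0.81 = 8.42 per hour

8.42 per hour


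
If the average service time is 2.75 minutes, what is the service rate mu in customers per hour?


mu = 60 / avg_service_time = 60 / 2.75 = 21.82 per hour

21.82 per hour


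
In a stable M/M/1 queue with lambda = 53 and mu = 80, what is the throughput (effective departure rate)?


For a stable queue (lambda < mu), throughput = lambda = 53 per hour

53 per hour


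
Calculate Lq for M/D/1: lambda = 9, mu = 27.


M/D/1: Lq = rho^2 / (2*(1-rho)) where rho = 9/27; Lq = 0.08

0.08


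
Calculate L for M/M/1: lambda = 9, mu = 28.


rho = 9/28; L = rho/(1-rho) = 0.47

0.47


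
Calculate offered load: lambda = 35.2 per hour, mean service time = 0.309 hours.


Offered load a = lambda * E[S] = 35.2 * 0.309 = 10.88 Erlangs

10.88 Erlangs


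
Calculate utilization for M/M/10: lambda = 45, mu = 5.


rho = lambda/(c*mu) = 45/(10*5) = 0.9

0.9


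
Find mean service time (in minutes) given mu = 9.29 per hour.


Mean service time = 60/mu = 60/9.29 = 6.46 minutes

6.46 minutes


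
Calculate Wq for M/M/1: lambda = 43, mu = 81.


rho = 43/81; Wq = rho/(mu - lambda) = 0.014 hours

0.014 hours


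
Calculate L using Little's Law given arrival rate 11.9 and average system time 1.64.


L = lambda * W = 11.9 * 1.64 = 19.52

19.52


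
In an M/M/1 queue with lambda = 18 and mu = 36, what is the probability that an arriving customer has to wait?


P(wait) = rho = lambda/mu = 18/36 = 0.5

0.5


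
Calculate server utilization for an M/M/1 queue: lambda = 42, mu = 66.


rho = lambda/mu = 42/66 = 0.6364

0.6364


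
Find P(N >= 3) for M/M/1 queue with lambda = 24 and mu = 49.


P(N >= 3) = rho^3 = (24/49)^3 = 0.1175

0.1175


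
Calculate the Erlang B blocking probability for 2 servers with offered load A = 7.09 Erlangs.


B(N,A) = (A^N/N!) / sum(A^k/k!, k=0..N) with N=2, A=7.09 = 0.7565

0.7565


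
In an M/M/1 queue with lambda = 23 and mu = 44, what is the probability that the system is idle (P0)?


P0 = 1 - rho = 1 - 23/44 = 0.4773

0.4773


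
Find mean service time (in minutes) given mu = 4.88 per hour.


Mean service time = 60/mu = 60/4.88 = 12.3 minutes

12.3 minutes


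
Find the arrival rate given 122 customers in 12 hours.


lambda = total arrivals / time = 122 / 12 = 10.17 per hour

10.17 per hour


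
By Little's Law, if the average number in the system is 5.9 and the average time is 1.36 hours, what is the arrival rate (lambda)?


lambda = L / W = 5.9 / 1.36 = 4.34 per hour

4.34 per hour


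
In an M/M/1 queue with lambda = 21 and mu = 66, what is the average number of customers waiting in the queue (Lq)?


rho = 21/66; Lq = rho^2/(1-rho) = 0.15

0.15


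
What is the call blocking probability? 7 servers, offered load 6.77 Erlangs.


B(N,A) = (A^N/N!) / sum(A^k/k!, k=0..N) with N=7, A=6.77 = 0.2345

0.2345


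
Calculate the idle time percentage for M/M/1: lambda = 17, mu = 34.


Idle fraction = (1 - rho) * 100 = (1 - 17/34) * 100 = 50.0%

50.0%


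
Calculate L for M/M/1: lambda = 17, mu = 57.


rho = 17/57; L = rho/(1-rho) = 0.42

0.42


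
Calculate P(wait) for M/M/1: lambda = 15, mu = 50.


P(wait) = rho = lambda/mu = 15/50 = 0.3

0.3


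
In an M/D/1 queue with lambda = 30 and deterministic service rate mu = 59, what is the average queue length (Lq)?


M/D/1: Lq = rho^2 / (2*(1-rho)) where rho = 30/59; Lq = 0.26

0.26


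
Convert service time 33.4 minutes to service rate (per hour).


mu = 60 / avg_service_time = 60 / 33.4 = 1.8 per hour

1.8 per hour


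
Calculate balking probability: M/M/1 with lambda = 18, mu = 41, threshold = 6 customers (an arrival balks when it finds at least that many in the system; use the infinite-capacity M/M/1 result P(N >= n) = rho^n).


P(N >= 6) = rho^6 = (18/41)^6 = 0.0072

0.0072


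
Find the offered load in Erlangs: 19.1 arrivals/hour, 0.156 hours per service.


Offered load a = lambda * E[S] = 19.1 * 0.156 = 2.98 Erlangs

2.98 Erlangs


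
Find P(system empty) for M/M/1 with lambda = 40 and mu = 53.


P0 = 1 - rho = 1 - 40/53 = 0.2453

0.2453


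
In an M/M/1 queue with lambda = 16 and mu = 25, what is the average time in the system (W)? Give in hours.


W = 1/(mu - lambda) = 1/(25 - 16) = 0.1111 hours

0.1111 hours


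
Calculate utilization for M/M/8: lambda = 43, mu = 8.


rho = lambda/(c*mu) = 43/(8*8) = 0.6719

0.6719


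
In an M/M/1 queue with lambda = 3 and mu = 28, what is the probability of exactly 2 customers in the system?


rho = 3/28; P(n) = (1-rho)*rho^n = (1-3/28)*(3/28)^2 = 0.0102

0.0102


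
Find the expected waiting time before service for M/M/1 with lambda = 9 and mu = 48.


rho = 9/48; Wq = rho/(mu - lambda) = 0.0048 hours

0.0048 hours


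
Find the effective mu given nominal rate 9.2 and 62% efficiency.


Effective rate = mu * efficiency = 9.2 * 0.62 = 5.7 per hour

5.7 per hour


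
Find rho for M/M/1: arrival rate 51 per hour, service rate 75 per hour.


rho = lambda/mu = 51/75 = 0.68

0.68


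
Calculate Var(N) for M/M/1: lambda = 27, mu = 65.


rho = 27/65; Var(N) = rho/(1-rho)^2 = 1.22

1.22


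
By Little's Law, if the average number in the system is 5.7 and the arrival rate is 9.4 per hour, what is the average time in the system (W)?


W = L / lambda = 5.7 / 9.4 = 0.6064 hours

0.6064 hours


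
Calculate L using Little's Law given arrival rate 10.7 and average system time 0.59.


L = lambda * W = 10.7 * 0.59 = 6.31

6.31


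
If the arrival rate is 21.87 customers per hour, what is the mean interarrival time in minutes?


Mean interarrival time = 60/lambda = 60/21.87 = 2.74 minutes

2.74 minutes


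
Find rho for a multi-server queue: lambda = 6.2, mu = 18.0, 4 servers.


rho = lambda / (c * mu) = 6.2 / (4 * 18.0) = 0.0861

0.0861


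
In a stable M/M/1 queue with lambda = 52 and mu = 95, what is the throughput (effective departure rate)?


For a stable queue (lambda < mu), throughput = lambda = 52 per hour

52 per hour


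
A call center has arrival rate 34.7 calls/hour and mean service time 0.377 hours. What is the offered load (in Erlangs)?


Offered load a = lambda * E[S] = 34.7 * 0.377 = 13.08 Erlangs

13.08 Erlangs


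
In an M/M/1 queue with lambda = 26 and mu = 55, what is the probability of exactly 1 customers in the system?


rho = 26/55; P(n) = (1-rho)*rho^n = (1-26/55)*(26/55)^1 = 0.2493

0.2493


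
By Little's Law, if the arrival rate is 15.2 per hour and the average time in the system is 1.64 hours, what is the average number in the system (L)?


L = lambda * W = 15.2 * 1.64 = 24.93

24.93


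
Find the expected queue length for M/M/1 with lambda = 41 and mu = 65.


rho = 41/65; Lq = rho^2/(1-rho) = 1.08

1.08


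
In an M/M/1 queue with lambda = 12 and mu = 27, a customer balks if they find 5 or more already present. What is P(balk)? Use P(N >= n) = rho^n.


P(N >= 5) = rho^5 = (12/27)^5 = 0.0173

0.0173


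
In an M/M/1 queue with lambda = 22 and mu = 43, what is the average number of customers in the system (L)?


rho = 22/43; L = rho/(1-rho) = 1.05

1.05


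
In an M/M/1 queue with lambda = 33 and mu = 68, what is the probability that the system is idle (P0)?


P0 = 1 - rho = 1 - 33/68 = 0.5147

0.5147


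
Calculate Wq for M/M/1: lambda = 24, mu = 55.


rho = 24/55; Wq = rho/(mu - lambda) = 0.0141 hours

0.0141 hours


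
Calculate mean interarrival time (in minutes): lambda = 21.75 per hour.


Mean interarrival time = 60/lambda = 60/21.75 = 2.76 minutes

2.76 minutes


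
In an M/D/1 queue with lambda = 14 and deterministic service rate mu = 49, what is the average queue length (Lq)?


M/D/1: Lq = rho^2 / (2*(1-rho)) where rho = 14/49; Lq = 0.06

0.06


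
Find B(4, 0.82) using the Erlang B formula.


B(N,A) = (A^N/N!) / sum(A^k/k!, k=0..N) with N=4, A=0.82 = 0.0083

0.0083


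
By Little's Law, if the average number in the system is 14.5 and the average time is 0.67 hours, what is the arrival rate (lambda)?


lambda = L / W = 14.5 / 0.67 = 21.64 per hour

21.64 per hour


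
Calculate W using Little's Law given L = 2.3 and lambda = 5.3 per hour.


W = L / lambda = 2.3 / 5.3 = 0.434 hours

0.434 hours


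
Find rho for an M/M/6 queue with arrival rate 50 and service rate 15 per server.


rho = lambda/(c*mu) = 50/(6*15) = 0.5556

0.5556


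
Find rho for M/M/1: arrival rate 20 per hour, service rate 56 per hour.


rho = lambda/mu = 20/56 = 0.3571

0.3571


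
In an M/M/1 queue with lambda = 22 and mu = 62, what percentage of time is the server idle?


Idle fraction = (1 - rho) * 100 = (1 - 22/62) * 100 = 64.5%

64.5%


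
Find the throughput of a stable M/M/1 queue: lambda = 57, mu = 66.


For a stable queue (lambda < mu), throughput = lambda = 57 per hour

57 per hour


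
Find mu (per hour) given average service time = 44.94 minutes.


mu = 60 / avg_service_time = 60 / 44.94 = 1.34 per hour

1.34 per hour


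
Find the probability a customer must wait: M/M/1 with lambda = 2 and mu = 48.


P(wait) = rho = lambda/mu = 2/48 = 0.0417

0.0417


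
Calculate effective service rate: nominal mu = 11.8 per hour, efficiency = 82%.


Effective rate = mu * efficiency = 11.8 * 0.82 = 9.68 per hour

9.68 per hour


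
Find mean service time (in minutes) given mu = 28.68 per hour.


Mean service time = 60/mu = 60/28.68 = 2.09 minutes

2.09 minutes


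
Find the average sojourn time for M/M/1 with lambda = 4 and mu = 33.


W = 1/(mu - lambda) = 1/(33 - 4) = 0.0345 hours

0.0345 hours


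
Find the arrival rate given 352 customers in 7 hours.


lambda = total arrivals / time = 352 / 7 = 50.29 per hour

50.29 per hour


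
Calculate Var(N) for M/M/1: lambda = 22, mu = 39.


rho = 22/39; Var(N) = rho/(1-rho)^2 = 2.97

2.97


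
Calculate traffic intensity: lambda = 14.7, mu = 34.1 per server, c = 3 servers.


rho = lambda / (c * mu) = 14.7 / (3 * 34.1) = 0.1437

0.1437


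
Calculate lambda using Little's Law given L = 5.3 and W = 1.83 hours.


lambda = L / W = 5.3 / 1.83 = 2.9 per hour

2.9 per hour


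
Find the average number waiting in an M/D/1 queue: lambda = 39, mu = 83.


M/D/1: Lq = rho^2 / (2*(1-rho)) where rho = 39/83; Lq = 0.21

0.21


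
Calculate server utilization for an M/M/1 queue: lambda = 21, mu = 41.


rho = lambda/mu = 21/41 = 0.5122

0.5122


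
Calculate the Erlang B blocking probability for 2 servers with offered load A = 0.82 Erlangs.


B(N,A) = (A^N/N!) / sum(A^k/k!, k=0..N) with N=2, A=0.82 = 0.1559

0.1559


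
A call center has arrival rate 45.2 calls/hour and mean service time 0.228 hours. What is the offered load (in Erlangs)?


Offered load a = lambda * E[S] = 45.2 * 0.228 = 10.31 Erlangs

10.31 Erlangs


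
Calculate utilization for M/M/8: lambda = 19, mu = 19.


rho = lambda/(c*mu) = 19/(8*19) = 0.125

0.125


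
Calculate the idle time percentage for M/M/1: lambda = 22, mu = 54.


Idle fraction = (1 - rho) * 100 = (1 - 22/54) * 100 = 59.3%

59.3%


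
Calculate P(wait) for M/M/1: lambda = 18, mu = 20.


P(wait) = rho = lambda/mu = 18/20 = 0.9

0.9


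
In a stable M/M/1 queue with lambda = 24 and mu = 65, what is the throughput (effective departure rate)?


For a stable queue (lambda < mu), throughput = lambda = 24 per hour

24 per hour


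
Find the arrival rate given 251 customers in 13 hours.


lambda = total arrivals / time = 251 / 13 = 19.31 per hour

19.31 per hour


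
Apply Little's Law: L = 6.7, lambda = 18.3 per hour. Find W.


W = L / lambda = 6.7 / 18.3 = 0.3661 hours

0.3661 hours


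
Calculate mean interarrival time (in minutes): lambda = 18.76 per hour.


Mean interarrival time = 60/lambda = 60/18.76 = 3.2 minutes

3.2 minutes


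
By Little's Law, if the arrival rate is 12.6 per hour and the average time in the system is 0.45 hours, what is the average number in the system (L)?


L = lambda * W = 12.6 * 0.45 = 5.67

5.67


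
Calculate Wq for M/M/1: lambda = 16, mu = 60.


rho = 16/60; Wq = rho/(mu - lambda) = 0.0061 hours

0.0061 hours


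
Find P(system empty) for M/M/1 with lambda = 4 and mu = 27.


P0 = 1 - rho = 1 - 4/27 = 0.8519

0.8519


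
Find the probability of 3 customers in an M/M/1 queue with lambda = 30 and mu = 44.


rho = 30/44; P(n) = (1-rho)*rho^n = (1-30/44)*(30/44)^3 = 0.1009

0.1009


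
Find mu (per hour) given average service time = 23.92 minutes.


mu = 60 / avg_service_time = 60 / 23.92 = 2.51 per hour

2.51 per hour


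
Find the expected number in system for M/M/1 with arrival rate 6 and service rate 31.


rho = 6/31; L = rho/(1-rho) = 0.24

0.24


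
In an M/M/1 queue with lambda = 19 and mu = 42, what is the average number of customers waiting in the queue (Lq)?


rho = 19/42; Lq = rho^2/(1-rho) = 0.37

0.37


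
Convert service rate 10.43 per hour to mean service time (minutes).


Mean service time = 60/mu = 60/10.43 = 5.75 minutes

5.75 minutes


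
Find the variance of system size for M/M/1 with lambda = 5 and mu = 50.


rho = 5/50; Var(N) = rho/(1-rho)^2 = 0.12

0.12


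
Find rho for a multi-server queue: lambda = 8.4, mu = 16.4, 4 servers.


rho = lambda / (c * mu) = 8.4 / (4 * 16.4) = 0.128

0.128


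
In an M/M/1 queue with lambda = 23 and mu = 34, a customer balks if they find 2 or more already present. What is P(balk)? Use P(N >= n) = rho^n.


P(N >= 2) = rho^2 = (23/34)^2 = 0.4576

0.4576


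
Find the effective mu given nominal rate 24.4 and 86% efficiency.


Effective rate = mu * efficiency = 24.4 * 0.86 = 20.98 per hour

20.98 per hour


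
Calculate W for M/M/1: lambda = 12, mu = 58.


W = 1/(mu - lambda) = 1/(58 - 12) = 0.0217 hours

0.0217 hours


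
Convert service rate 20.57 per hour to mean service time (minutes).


Mean service time = 60/mu = 60/20.57 = 2.92 minutes

2.92 minutes


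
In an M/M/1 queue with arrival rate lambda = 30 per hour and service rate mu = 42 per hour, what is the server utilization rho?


rho = lambda/mu = 30/42 = 0.7143

0.7143


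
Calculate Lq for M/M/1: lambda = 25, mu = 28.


rho = 25/28; Lq = rho^2/(1-rho) = 7.44

7.44


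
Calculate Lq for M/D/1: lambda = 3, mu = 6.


M/D/1: Lq = rho^2 / (2*(1-rho)) where rho = 3/6; Lq = 0.25

0.25


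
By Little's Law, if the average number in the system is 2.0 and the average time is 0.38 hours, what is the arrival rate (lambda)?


lambda = L / W = 2.0 / 0.38 = 5.26 per hour

5.26 per hour


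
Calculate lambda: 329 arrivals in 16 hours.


lambda = total arrivals / time = 329 / 16 = 20.56 per hour

20.56 per hour


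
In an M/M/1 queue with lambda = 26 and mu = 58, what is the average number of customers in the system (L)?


rho = 26/58; L = rho/(1-rho) = 0.81

0.81


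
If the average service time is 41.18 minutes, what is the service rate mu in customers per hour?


mu = 60 / avg_service_time = 60 / 41.18 = 1.46 per hour

1.46 per hour


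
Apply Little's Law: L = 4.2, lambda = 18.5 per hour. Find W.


W = L / lambda = 4.2 / 18.5 = 0.227 hours

0.227 hours


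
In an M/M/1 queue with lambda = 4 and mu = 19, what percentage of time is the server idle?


Idle fraction = (1 - rho) * 100 = (1 - 4/19) * 100 = 78.9%

78.9%


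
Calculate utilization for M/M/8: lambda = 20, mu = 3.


rho = lambda/(c*mu) = 20/(8*3) = 0.8333

0.8333


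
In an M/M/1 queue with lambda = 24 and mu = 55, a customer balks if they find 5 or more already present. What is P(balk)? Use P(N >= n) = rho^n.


P(N >= 5) = rho^5 = (24/55)^5 = 0.0158

0.0158


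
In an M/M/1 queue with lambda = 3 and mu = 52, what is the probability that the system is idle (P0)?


P0 = 1 - rho = 1 - 3/52 = 0.9423

0.9423


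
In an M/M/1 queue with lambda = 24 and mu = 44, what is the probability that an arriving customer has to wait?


P(wait) = rho = lambda/mu = 24/44 = 0.5455

0.5455


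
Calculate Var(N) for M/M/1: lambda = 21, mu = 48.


rho = 21/48; Var(N) = rho/(1-rho)^2 = 1.38

1.38


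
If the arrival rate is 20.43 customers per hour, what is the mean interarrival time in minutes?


Mean interarrival time = 60/lambda = 60/20.43 = 2.94 minutes

2.94 minutes


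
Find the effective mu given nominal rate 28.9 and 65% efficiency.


Effective rate = mu * efficiency = 28.9 * 0.65 = 18.79 per hour

18.79 per hour


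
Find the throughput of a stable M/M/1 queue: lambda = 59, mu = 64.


For a stable queue (lambda < mu), throughput = lambda = 59 per hour

59 per hour


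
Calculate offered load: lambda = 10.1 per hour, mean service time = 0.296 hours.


Offered load a = lambda * E[S] = 10.1 * 0.296 = 2.99 Erlangs

2.99 Erlangs


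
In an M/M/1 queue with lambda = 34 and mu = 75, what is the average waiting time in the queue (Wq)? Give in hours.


rho = 34/75; Wq = rho/(mu - lambda) = 0.0111 hours

0.0111 hours


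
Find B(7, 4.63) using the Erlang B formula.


B(N,A) = (A^N/N!) / sum(A^k/k!, k=0..N) with N=7, A=4.63 = 0.0978

0.0978


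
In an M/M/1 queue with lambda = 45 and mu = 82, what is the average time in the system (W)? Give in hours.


W = 1/(mu - lambda) = 1/(82 - 45) = 0.027 hours

0.027 hours


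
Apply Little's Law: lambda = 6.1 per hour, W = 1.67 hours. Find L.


L = lambda * W = 6.1 * 1.67 = 10.19

10.19


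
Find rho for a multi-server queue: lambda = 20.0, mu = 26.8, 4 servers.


rho = lambda / (c * mu) = 20.0 / (4 * 26.8) = 0.1866

0.1866


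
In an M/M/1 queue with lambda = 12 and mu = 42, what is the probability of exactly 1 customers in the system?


rho = 12/42; P(n) = (1-rho)*rho^n = (1-12/42)*(12/42)^1 = 0.2041

0.2041


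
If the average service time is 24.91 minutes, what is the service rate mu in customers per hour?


mu = 60 / avg_service_time = 60 / 24.91 = 2.41 per hour

2.41 per hour


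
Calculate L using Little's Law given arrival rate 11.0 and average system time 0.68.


L = lambda * W = 11.0 * 0.68 = 7.48

7.48


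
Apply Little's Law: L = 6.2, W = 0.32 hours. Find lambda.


lambda = L / W = 6.2 / 0.32 = 19.38 per hour

19.38 per hour


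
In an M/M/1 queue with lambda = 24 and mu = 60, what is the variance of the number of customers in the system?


rho = 24/60; Var(N) = rho/(1-rho)^2 = 1.11

1.11


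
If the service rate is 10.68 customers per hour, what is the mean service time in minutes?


Mean service time = 60/mu = 60/10.68 = 5.62 minutes

5.62 minutes


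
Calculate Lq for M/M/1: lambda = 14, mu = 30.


rho = 14/30; Lq = rho^2/(1-rho) = 0.41

0.41


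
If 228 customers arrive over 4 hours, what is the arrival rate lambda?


lambda = total arrivals / time = 228 / 4 = 57.0 per hour

57.0 per hour


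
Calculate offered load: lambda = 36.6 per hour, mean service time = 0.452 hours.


Offered load a = lambda * E[S] = 36.6 * 0.452 = 16.54 Erlangs

16.54 Erlangs


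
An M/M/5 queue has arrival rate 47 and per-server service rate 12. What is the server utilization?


rho = lambda/(c*mu) = 47/(5*12) = 0.7833

0.7833


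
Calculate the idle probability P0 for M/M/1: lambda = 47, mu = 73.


P0 = 1 - rho = 1 - 47/73 = 0.3562

0.3562


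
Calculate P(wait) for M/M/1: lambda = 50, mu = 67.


P(wait) = rho = lambda/mu = 50/67 = 0.7463

0.7463


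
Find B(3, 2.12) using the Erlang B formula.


B(N,A) = (A^N/N!) / sum(A^k/k!, k=0..N) with N=3, A=2.12 = 0.2283

0.2283


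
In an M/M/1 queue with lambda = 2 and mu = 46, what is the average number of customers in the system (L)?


rho = 2/46; L = rho/(1-rho) = 0.05

0.05


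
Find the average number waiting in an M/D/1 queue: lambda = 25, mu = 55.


M/D/1: Lq = rho^2 / (2*(1-rho)) where rho = 25/55; Lq = 0.19

0.19


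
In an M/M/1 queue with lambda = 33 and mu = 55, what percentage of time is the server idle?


Idle fraction = (1 - rho) * 100 = (1 - 33/55) * 100 = 40.0%

40.0%


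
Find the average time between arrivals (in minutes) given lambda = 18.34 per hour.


Mean interarrival time = 60/lambda = 60/18.34 = 3.27 minutes

3.27 minutes


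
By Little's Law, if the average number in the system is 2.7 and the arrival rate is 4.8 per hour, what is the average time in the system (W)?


W = L / lambda = 2.7 / 4.8 = 0.5625 hours

0.5625 hours


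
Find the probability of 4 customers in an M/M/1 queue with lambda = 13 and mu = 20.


rho = 13/20; P(n) = (1-rho)*rho^n = (1-13/20)*(13/20)^4 = 0.0625

0.0625


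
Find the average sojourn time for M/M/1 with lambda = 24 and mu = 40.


W = 1/(mu - lambda) = 1/(40 - 24) = 0.0625 hours

0.0625 hours


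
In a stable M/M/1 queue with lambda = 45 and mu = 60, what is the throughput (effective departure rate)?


For a stable queue (lambda < mu), throughput = lambda = 45 per hour

45 per hour


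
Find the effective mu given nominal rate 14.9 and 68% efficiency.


Effective rate = mu * efficiency = 14.9 * 0.68 = 10.13 per hour

10.13 per hour


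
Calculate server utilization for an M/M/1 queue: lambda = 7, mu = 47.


rho = lambda/mu = 7/47 = 0.1489

0.1489


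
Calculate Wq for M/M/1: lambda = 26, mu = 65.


rho = 26/65; Wq = rho/(mu - lambda) = 0.0103 hours

0.0103 hours


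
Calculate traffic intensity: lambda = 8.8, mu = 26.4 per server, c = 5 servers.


rho = lambda / (c * mu) = 8.8 / (5 * 26.4) = 0.0667

0.0667


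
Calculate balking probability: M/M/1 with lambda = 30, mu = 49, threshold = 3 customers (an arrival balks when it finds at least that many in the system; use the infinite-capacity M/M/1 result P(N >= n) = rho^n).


P(N >= 3) = rho^3 = (30/49)^3 = 0.2295

0.2295


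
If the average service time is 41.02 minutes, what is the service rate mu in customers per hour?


mu = 60 / avg_service_time = 60 / 41.02 = 1.46 per hour

1.46 per hour


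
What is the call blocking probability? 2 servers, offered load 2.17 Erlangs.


B(N,A) = (A^N/N!) / sum(A^k/k!, k=0..N) with N=2, A=2.17 = 0.4262

0.4262


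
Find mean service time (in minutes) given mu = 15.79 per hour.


Mean service time = 60/mu = 60/15.79 = 3.8 minutes

3.8 minutes


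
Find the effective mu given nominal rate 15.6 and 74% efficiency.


Effective rate = mu * efficiency = 15.6 * 0.74 = 11.54 per hour

11.54 per hour


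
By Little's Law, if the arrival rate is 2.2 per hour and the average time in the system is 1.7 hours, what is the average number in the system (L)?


L = lambda * W = 2.2 * 1.7 = 3.74

3.74


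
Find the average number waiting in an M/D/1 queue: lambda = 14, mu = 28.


M/D/1: Lq = rho^2 / (2*(1-rho)) where rho = 14/28; Lq = 0.25

0.25


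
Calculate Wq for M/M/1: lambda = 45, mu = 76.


rho = 45/76; Wq = rho/(mu - lambda) = 0.0191 hours

0.0191 hours


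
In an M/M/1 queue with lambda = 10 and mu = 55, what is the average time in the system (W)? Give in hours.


W = 1/(mu - lambda) = 1/(55 - 10) = 0.0222 hours

0.0222 hours


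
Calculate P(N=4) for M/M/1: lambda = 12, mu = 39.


rho = 12/39; P(n) = (1-rho)*rho^n = (1-12/39)*(12/39)^4 = 0.0062

0.0062


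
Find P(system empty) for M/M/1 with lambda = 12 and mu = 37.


P0 = 1 - rho = 1 - 12/37 = 0.6757

0.6757


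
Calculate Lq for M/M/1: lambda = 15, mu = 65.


rho = 15/65; Lq = rho^2/(1-rho) = 0.07

0.07


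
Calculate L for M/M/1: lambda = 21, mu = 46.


rho = 21/46; L = rho/(1-rho) = 0.84

0.84


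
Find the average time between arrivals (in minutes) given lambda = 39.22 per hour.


Mean interarrival time = 60/lambda = 60/39.22 = 1.53 minutes

1.53 minutes


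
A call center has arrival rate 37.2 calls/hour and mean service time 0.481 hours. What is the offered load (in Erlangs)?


Offered load a = lambda * E[S] = 37.2 * 0.481 = 17.89 Erlangs

17.89 Erlangs


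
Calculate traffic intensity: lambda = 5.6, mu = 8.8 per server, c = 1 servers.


rho = lambda / (c * mu) = 5.6 / (1 * 8.8) = 0.6364

0.6364


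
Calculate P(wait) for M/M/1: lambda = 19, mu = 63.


P(wait) = rho = lambda/mu = 19/63 = 0.3016

0.3016


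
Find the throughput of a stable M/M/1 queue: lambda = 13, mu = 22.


For a stable queue (lambda < mu), throughput = lambda = 13 per hour

13 per hour


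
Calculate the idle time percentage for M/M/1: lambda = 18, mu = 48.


Idle fraction = (1 - rho) * 100 = (1 - 18/48) * 100 = 62.5%

62.5%


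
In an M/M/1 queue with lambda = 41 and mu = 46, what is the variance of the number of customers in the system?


rho = 41/46; Var(N) = rho/(1-rho)^2 = 75.44

75.44


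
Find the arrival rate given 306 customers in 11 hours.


lambda = total arrivals / time = 306 / 11 = 27.82 per hour

27.82 per hour


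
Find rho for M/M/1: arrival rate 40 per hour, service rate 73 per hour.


rho = lambda/mu = 40/73 = 0.5479

0.5479


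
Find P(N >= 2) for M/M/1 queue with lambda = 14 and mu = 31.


P(N >= 2) = rho^2 = (14/31)^2 = 0.204

0.204


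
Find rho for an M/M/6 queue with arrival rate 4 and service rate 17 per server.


rho = lambda/(c*mu) = 4/(6*17) = 0.0392

0.0392


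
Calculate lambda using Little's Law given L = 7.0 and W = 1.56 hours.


lambda = L / W = 7.0 / 1.56 = 4.49 per hour

4.49 per hour


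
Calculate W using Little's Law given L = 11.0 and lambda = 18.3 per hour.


W = L / lambda = 11.0 / 18.3 = 0.6011 hours

0.6011 hours


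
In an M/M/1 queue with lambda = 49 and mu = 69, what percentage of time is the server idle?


Idle fraction = (1 - rho) * 100 = (1 - 49/69) * 100 = 29.0%

29.0%


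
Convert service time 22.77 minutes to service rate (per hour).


mu = 60 / avg_service_time = 60 / 22.77 = 2.64 per hour

2.64 per hour


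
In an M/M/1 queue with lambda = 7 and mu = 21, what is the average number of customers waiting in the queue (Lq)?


rho = 7/21; Lq = rho^2/(1-rho) = 0.17

0.17


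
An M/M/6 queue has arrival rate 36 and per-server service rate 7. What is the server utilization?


rho = lambda/(c*mu) = 36/(6*7) = 0.8571

0.8571


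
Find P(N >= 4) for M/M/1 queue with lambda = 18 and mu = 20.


P(N >= 4) = rho^4 = (18/20)^4 = 0.6561

0.6561


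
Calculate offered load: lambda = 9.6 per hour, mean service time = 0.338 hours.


Offered load a = lambda * E[S] = 9.6 * 0.338 = 3.24 Erlangs

3.24 Erlangs


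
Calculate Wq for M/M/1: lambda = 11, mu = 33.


rho = 11/33; Wq = rho/(mu - lambda) = 0.0152 hours

0.0152 hours


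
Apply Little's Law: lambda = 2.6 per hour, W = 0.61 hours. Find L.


L = lambda * W = 2.6 * 0.61 = 1.59

1.59


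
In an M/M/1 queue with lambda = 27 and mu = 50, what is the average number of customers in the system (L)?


rho = 27/50; L = rho/(1-rho) = 1.17

1.17


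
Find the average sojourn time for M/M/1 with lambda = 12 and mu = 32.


W = 1/(mu - lambda) = 1/(32 - 12) = 0.05 hours

0.05 hours


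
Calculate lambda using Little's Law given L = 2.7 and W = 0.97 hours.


lambda = L / W = 2.7 / 0.97 = 2.78 per hour

2.78 per hour


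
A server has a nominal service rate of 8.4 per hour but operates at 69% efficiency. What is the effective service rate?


Effective rate = mu * efficiency = 8.4 * 0.69 = 5.8 per hour

5.8 per hour


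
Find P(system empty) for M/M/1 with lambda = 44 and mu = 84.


P0 = 1 - rho = 1 - 44/84 = 0.4762

0.4762


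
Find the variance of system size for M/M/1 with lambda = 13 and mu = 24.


rho = 13/24; Var(N) = rho/(1-rho)^2 = 2.58

2.58


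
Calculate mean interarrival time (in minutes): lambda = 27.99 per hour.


Mean interarrival time = 60/lambda = 60/27.99 = 2.14 minutes

2.14 minutes


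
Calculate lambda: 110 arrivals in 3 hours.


lambda = total arrivals / time = 110 / 3 = 36.67 per hour

36.67 per hour


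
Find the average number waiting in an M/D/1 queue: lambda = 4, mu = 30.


M/D/1: Lq = rho^2 / (2*(1-rho)) where rho = 4/30; Lq = 0.01

0.01


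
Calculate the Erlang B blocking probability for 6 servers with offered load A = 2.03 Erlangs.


B(N,A) = (A^N/N!) / sum(A^k/k!, k=0..N) with N=6, A=2.03 = 0.0128

0.0128


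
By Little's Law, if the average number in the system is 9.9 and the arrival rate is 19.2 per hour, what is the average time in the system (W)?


W = L / lambda = 9.9 / 19.2 = 0.5156 hours

0.5156 hours


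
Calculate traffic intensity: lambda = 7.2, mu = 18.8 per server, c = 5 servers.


rho = lambda / (c * mu) = 7.2 / (5 * 18.8) = 0.0766

0.0766


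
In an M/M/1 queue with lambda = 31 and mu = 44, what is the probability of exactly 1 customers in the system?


rho = 31/44; P(n) = (1-rho)*rho^n = (1-31/44)*(31/44)^1 = 0.2082

0.2082


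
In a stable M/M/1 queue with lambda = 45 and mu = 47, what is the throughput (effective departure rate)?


For a stable queue (lambda < mu), throughput = lambda = 45 per hour

45 per hour


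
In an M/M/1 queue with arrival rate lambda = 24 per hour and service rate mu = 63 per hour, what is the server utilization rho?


rho = lambda/mu = 24/63 = 0.381

0.381


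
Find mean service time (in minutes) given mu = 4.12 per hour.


Mean service time = 60/mu = 60/4.12 = 14.56 minutes

14.56 minutes


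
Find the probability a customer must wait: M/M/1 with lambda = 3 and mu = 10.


P(wait) = rho = lambda/mu = 3/10 = 0.3

0.3


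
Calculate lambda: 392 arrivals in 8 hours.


lambda = total arrivals / time = 392 / 8 = 49.0 per hour

49.0 per hour


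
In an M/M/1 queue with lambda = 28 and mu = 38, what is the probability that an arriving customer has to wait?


P(wait) = rho = lambda/mu = 28/38 = 0.7368

0.7368


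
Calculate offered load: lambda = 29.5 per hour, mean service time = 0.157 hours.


Offered load a = lambda * E[S] = 29.5 * 0.157 = 4.63 Erlangs

4.63 Erlangs


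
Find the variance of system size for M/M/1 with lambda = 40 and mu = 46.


rho = 40/46; Var(N) = rho/(1-rho)^2 = 51.11

51.11


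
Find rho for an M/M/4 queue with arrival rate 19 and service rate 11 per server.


rho = lambda/(c*mu) = 19/(4*11) = 0.4318

0.4318


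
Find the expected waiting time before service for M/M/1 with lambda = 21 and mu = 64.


rho = 21/64; Wq = rho/(mu - lambda) = 0.0076 hours

0.0076 hours


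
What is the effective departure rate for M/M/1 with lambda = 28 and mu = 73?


For a stable queue (lambda < mu), throughput = lambda = 28 per hour

28 per hour


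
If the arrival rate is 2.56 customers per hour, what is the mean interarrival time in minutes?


Mean interarrival time = 60/lambda = 60/2.56 = 23.44 minutes

23.44 minutes


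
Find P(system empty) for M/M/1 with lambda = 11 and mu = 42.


P0 = 1 - rho = 1 - 11/42 = 0.7381

0.7381


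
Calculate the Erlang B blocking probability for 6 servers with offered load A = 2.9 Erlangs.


B(N,A) = (A^N/N!) / sum(A^k/k!, k=0..N) with N=6, A=2.9 = 0.0468

0.0468


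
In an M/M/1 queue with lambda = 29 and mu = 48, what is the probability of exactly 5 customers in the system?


rho = 29/48; P(n) = (1-rho)*rho^n = (1-29/48)*(29/48)^5 = 0.0319

0.0319


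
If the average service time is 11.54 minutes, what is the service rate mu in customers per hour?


mu = 60 / avg_service_time = 60 / 11.54 = 5.2 per hour

5.2 per hour


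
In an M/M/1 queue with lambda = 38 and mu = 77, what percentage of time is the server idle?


Idle fraction = (1 - rho) * 100 = (1 - 38/77) * 100 = 50.6%

50.6%


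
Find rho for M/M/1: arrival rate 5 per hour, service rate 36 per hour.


rho = lambda/mu = 5/36 = 0.1389

0.1389


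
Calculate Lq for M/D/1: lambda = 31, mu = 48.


M/D/1: Lq = rho^2 / (2*(1-rho)) where rho = 31/48; Lq = 0.59

0.59


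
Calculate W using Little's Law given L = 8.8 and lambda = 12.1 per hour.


W = L / lambda = 8.8 / 12.1 = 0.7273 hours

0.7273 hours


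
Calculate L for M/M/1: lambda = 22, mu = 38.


rho = 22/38; L = rho/(1-rho) = 1.38

1.38
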